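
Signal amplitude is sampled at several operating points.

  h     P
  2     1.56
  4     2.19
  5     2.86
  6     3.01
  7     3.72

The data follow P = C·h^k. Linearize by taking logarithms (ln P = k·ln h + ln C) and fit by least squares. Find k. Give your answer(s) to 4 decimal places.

Linearized form: ln P = k·ln h + ln C. From the 5 transformed points,
Σln h = 7.4265, Σ(ln h)² = 11.9895, Σln P = 4.6951, Σln h·ln P = 7.6170.
Equations: 11.9895·k + 7.4265·ln C = 7.6170;  7.4265·k + 5·ln C = 4.6951.
Slope k = (n·Σln h·ln P − Σln h·Σln P)/(n·Σ(ln h)² − (Σln h)²) = (5·7.6170 − 7.4265·4.6951)/4.7940 = 0.67099; ln C = (Σln P − k·Σln h)/n = -0.05762.

k = 0.6710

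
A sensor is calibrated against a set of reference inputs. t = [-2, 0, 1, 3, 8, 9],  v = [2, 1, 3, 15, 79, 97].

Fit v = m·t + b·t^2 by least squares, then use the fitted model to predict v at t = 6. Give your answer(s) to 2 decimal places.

v̂ = 46.56

The normal system XᵀX·[m, b]ᵀ = Xᵀv is [[159, 1261]; [1261, 10755]]·[m, b]ᵀ = [1549, 13059]ᵀ.
Eliminating b: 10755·(row 1) − 1261·(row 2) gives 119924·m = 10755·1549 − 1261·13059 = 192096, so m = 48024/29981.
Then b = (13059 − 1261·(48024/29981))/10755 = 30773/29981.
At t = 6: v̂ = (48024/29981)·(6) + (30773/29981)·(36) = 1395972/29981.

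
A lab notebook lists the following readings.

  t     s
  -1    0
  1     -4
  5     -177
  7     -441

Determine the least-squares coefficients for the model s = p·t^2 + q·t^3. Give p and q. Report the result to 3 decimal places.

p = -2.261, q = -0.963

MᵀM·[p, q]ᵀ = Mᵀs reads: 3028·p + 19932·q = -26038;  19932·p + 133276·q = -173392.
det = 3028·133276 − 19932² = 6275104.
p = ((-26038)·133276 − 19932·(-173392))/6275104 = -161263/71308; q = (3028·(-173392) − 19932·(-26038))/6275104 = -755195/784388.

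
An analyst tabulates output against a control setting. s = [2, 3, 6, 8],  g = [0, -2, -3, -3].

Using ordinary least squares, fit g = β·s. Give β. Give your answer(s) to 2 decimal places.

Entries of MᵀM: Σs·s = 113.
And Σs·g = -48.
MᵀM·[β]ᵀ = Mᵀg becomes [[113]]·[β]ᵀ = [-48]ᵀ.
Hence β = -48 / 113 ≈ -0.424779.

β = -0.42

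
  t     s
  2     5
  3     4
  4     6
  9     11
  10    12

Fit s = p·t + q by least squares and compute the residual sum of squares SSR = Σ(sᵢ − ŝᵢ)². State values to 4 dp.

SSR = 1.9812

Sums needed: Σt·t = 210, Σt = 28, Σ1 = 5.
Moment sums: Σt·s = 265, Σs = 38.
AᵀA·[p, q]ᵀ = Aᵀs becomes [[210, 28]; [28, 5]]·[p, q]ᵀ = [265, 38]ᵀ.
det = 210·5 − 28² = 266.
p = (265·5 − 28·38)/266 = 261/266; q = (210·38 − 28·265)/266 = 40/19.
Residuals: 124/133, -279/266, -4/133, 17/266, 11/133; SSR = 527/266.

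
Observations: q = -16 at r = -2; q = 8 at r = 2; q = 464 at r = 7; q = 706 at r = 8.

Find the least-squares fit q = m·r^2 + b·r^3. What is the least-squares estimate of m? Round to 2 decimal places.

Normal-equation sums: Σr^2·r^2 = 6529, Σr^2·r^3 = 49575, Σr^3·r^3 = 379921.
For Xᵀq: Σr^2·q = 67888, Σr^3·q = 520816.
Normal equations: [[6529, 49575]; [49575, 379921]]·[m, b]ᵀ = [67888, 520816]ᵀ.
Δ = 6529·379921 − 49575² = 22823584.
m = (67888·379921 − 49575·520816)/22823584 = -855511/713237; b = (6529·520816 − 49575·67888)/22823584 = 1089377/713237.

m = -1.20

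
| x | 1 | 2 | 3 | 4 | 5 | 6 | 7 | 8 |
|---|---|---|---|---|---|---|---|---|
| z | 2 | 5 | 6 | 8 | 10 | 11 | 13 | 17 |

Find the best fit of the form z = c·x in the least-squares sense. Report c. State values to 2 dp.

From the data, Σx·x = 204.
Right-hand side: Σx·z = 405.
So MᵀM·[c]ᵀ = Mᵀz: [[204]]·[c]ᵀ = [405]ᵀ.
c = 405/204 = 1.98529.

c = 1.99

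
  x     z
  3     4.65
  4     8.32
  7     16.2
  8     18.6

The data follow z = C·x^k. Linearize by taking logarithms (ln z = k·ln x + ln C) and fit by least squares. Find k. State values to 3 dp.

k = 1.373

With ln zᵢ as the transformed response and ln xᵢ as the regressor:
XᵀX = [[11.2394, 6.5103]; [6.5103, 4]], rhs = [16.1234, 9.3637]ᵀ  (here Σln x = 6.5103, Σ(ln x)² = 11.2394, Σln z = 9.3637, Σln x·ln z = 16.1234).
Slope k = (n·Σln x·ln z − Σln x·Σln z)/(n·Σ(ln x)² − (Σln x)²) = (4·16.1234 − 6.5103·9.3637)/2.5742 = 1.37273; ln C = (Σln z − k·Σln x)/n = 0.10672.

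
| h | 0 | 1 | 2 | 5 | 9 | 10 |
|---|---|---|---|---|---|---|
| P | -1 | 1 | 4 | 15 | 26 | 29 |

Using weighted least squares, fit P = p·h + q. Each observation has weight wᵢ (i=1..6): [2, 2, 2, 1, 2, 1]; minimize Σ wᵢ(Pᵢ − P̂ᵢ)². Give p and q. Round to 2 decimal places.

p = 3.07, q = -1.59

Setting ∂/∂p … = 0 gives: 297·p + 39·q = 851;  39·p + 10·q = 104.
Δ = 297·10 − 39² = 1449.
p = (851·10 − 39·104)/1449 = 4454/1449; q = (297·104 − 39·851)/1449 = -767/483.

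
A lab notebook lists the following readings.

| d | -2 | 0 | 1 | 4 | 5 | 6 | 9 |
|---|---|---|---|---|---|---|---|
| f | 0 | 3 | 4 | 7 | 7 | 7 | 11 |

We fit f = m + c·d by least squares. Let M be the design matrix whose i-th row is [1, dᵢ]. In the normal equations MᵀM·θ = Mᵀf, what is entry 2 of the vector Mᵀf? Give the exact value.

Entry 2 ↔ basis d, so (Mᵀf)_{2} = Σᵢ (d)·fᵢ = (-2)·(0) + (0)·(3) + (1)·(4) + (4)·(7) + (5)·(7) + (6)·(7) + (9)·(11) = 208.

208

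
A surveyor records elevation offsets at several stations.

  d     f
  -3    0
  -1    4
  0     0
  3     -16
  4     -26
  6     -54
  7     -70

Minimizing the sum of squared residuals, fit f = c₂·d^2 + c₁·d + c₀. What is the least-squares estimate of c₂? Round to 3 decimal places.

Forming AᵀA = [[4116, 622, 120]; [622, 120, 16]; [120, 16, 7]] and Aᵀf = [-5930, -970, -162]ᵀ gives AᵀA·[c₂, c₁, c₀]ᵀ = Aᵀf.
Row-reducing yields c₂ = -95391/89009, c₁ = -242257/89009, c₀ = 129082/89009.

c₂ = -1.072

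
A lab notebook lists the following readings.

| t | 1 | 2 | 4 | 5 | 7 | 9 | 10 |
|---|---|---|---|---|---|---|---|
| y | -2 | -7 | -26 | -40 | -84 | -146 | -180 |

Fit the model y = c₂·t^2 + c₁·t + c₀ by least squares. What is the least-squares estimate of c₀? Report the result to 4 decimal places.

Sums needed: Σt^2·t^2 = 19860, Σt^2·t = 2270, Σt^2 = 276, Σt·t = 276, Σt = 38, Σ1 = 7.
Right-hand side: Σt^2·y = -35388, Σt·y = -4022, Σy = -485.
Solving the 3×3 system (Gaussian elimination) gives c₂ = -108310/53081, c₁ = 141252/53081, c₀ = -174043/53081.

c₀ = -3.2788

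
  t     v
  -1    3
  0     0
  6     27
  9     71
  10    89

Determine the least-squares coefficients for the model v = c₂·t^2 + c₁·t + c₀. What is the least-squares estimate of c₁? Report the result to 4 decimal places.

Sums needed: Σt^2·t^2 = 17858, Σt^2·t = 1944, Σt^2 = 218, Σt·t = 218, Σt = 24, Σ1 = 5.
Moment sums: Σt^2·v = 15626, Σt·v = 1688, Σv = 190.
Normal equations: [[17858, 1944, 218]; [1944, 218, 24]; [218, 24, 5]]·[c₂, c₁, c₀]ᵀ = [15626, 1688, 190]ᵀ.
Row-reducing yields c₂ = 72775/66279, c₁ = -45040/22093, c₀ = -5812/66279.

c₁ = -2.0387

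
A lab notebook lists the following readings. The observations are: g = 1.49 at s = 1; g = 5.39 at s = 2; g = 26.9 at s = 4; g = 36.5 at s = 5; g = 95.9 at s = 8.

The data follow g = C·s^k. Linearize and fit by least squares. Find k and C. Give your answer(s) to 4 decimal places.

Taking logs, ln g = k·ln s + ln C, so regress ln g on ln s.
Over the data: Σln s = 5.7683, Σ(ln s)² = 9.3166, Σln g = 13.5361, Σln s·ln g = 21.0103.
Normal system: [[9.3166, 5.7683]; [5.7683, 5]]·[k, ln C]ᵀ = [21.0103, 13.5361]ᵀ.
Solving (det = 13.3096): k = 2.02643, ln C = 0.36940, so C = exp(0.36940) = 1.44686.

k = 2.0264, C = 1.4469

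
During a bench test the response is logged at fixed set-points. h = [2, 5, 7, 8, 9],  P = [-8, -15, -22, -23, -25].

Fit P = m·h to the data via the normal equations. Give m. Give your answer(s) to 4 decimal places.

m = -2.9327

The normal system AᵀA·[m]ᵀ = AᵀP is [[223]]·[m]ᵀ = [-654]ᵀ.
m = (-654)/223 = -2.93274.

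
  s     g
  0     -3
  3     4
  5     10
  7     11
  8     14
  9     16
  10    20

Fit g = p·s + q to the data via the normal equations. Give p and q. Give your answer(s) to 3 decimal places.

From the data, Σs·s = 328, Σs = 42, Σ1 = 7.
For Xᵀg: Σs·g = 595, Σg = 72.
So XᵀX·[p, q]ᵀ = Xᵀg: [[328, 42]; [42, 7]]·[p, q]ᵀ = [595, 72]ᵀ.
Δ = 328·7 − 42² = 532.
p = (595·7 − 42·72)/532 = 163/76; q = (328·72 − 42·595)/532 = -687/266.

p = 2.145, q = -2.583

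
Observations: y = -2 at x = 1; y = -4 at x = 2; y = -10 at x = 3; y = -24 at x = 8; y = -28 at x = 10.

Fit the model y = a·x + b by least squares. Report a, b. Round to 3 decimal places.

a = -2.955, b = 0.586

Sums needed: Σx·x = 178, Σx = 24, Σ1 = 5.
And Σx·y = -512, Σy = -68.
So MᵀM·[a, b]ᵀ = Mᵀy: [[178, 24]; [24, 5]]·[a, b]ᵀ = [-512, -68]ᵀ.
Eliminating b: 5·(row 1) − 24·(row 2) gives 314·a = 5·(-512) − 24·(-68) = -928, so a = -464/157.
Then b = ((-68) − 24·(-464/157))/5 = 92/157.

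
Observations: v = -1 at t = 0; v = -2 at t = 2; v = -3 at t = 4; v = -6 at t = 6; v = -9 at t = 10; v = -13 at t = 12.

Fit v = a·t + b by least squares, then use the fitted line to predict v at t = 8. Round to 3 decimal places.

From the data, Σt·t = 300, Σt = 34, Σ1 = 6.
And Σt·v = -298, Σv = -34.
Eliminating b: 6·(row 1) − 34·(row 2) gives 644·a = 6·(-298) − 34·(-34) = -632, so a = -158/161.
Then b = ((-34) − 34·(-158/161))/6 = -17/161.
At t = 8: v̂ = (-158/161)·(8) + (-17/161)·(1) = -183/23.

v̂ = -7.957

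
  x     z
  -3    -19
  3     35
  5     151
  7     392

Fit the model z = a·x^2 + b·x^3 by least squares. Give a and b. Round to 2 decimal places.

Setting ∂/∂a … = 0 gives: 3188·a + 19932·b = 23127;  19932·a + 134732·b = 154789.
Determinant 3188·134732 − 19932² = 32240992.
a = (23127·134732 − 19932·154789)/32240992 = 3836577/4030124; b = (3188·154789 − 19932·23127)/32240992 = 1015624/1007531.

a = 0.95, b = 1.01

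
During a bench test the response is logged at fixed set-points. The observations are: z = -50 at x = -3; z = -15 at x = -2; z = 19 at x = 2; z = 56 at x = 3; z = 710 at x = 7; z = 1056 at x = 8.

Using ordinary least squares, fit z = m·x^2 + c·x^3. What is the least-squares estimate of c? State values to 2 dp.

Compute the Gram sums: Σx^2·x^2 = 6691, Σx^2·x^3 = 49575, Σx^3·x^3 = 381379.
Moment sums: Σx^2·z = 102444, Σx^3·z = 787336.
Normal equations: [[6691, 49575]; [49575, 381379]]·[m, c]ᵀ = [102444, 787336]ᵀ.
det = 6691·381379 − 49575² = 94126264.
m = (102444·381379 − 49575·787336)/94126264 = 9452019/23531566; c = (6691·787336 − 49575·102444)/94126264 = 47350969/23531566.

c = 2.01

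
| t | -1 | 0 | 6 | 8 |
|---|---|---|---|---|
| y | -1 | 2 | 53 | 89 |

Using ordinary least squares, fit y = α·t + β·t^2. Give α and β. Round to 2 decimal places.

α = 2.03, β = 1.14

Forming XᵀX = [[101, 727]; [727, 5393]] and Xᵀy = [1031, 7603]ᵀ gives XᵀX·[α, β]ᵀ = Xᵀy.
Δ = 101·5393 − 727² = 16164.
α = (1031·5393 − 727·7603)/16164 = 5467/2694; β = (101·7603 − 727·1031)/16164 = 3061/2694.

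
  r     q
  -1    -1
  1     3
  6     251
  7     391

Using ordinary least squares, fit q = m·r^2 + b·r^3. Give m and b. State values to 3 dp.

Compute the Gram sums: Σr^2·r^2 = 3699, Σr^2·r^3 = 24583, Σr^3·r^3 = 164307.
And Σr^2·q = 28197, Σr^3·q = 188333.
XᵀX·[m, b]ᵀ = Xᵀq becomes [[3699, 24583]; [24583, 164307]]·[m, b]ᵀ = [28197, 188333]ᵀ.
det = 3699·164307 − 24583² = 3447704.
m = (28197·164307 − 24583·188333)/3447704 = 61045/66302; b = (3699·188333 − 24583·28197)/3447704 = 869229/861926.

m = 0.921, b = 1.008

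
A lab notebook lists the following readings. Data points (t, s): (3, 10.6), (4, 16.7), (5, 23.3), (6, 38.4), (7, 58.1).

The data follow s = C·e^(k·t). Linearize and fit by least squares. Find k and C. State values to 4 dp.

Taking logs, ln s = k·t + ln C, so regress ln s on t.
Σt = 25.0000, Σ(t)² = 135.0000, Σln s = 16.0349, Σt·ln s = 84.4100.
Equations: 135.0000·k + 25.0000·ln C = 84.4100;  25.0000·k + 5·ln C = 16.0349.
Δ = 135.0000·5 − (25.0000)² = 50.0000; k = (84.4100·5 − 25.0000·16.0349)/50.0000 = 0.42353, ln C = (135.0000·16.0349 − 25.0000·84.4100)/50.0000 = 1.08935, so C = exp(1.08935) = 2.97235.

k = 0.4235, C = 2.9723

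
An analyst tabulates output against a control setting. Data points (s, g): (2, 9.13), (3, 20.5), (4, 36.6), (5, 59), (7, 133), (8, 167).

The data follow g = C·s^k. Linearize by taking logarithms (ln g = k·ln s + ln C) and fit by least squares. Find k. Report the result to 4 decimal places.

k = 2.1242

With ln gᵢ as the transformed response and ln sᵢ as the regressor:
Σln s = 8.8128, Σ(ln s)² = 14.3101, Σln g = 22.9179, Σln s·ln g = 36.5632.
Equations: 14.3101·k + 8.8128·ln C = 36.5632;  8.8128·k + 6·ln C = 22.9179.
Slope k = (n·Σln s·ln g − Σln s·Σln g)/(n·Σ(ln s)² − (Σln s)²) = (6·36.5632 − 8.8128·22.9179)/8.1947 = 2.12423; ln C = (Σln g − k·Σln s)/n = 0.69957.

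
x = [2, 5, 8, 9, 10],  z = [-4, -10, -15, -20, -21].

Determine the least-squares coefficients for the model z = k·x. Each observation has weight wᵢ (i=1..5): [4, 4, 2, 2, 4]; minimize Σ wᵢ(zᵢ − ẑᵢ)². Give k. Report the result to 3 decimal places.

Entries of MᵀWM: Σwᵢ·x·x = 806.
For MᵀWz: Σwᵢ·x·z = -1672.
MᵀWM·[k]ᵀ = MᵀWz becomes [[806]]·[k]ᵀ = [-1672]ᵀ.
Hence k = -1672 / 806 ≈ -2.07444.

k = -2.074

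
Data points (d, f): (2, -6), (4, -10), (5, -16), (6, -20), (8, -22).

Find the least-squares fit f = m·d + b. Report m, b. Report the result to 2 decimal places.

m = -2.90, b = -0.30

With design matrix X, XᵀX = [[145, 25]; [25, 5]] and Xᵀf = [-428, -74]ᵀ.
Eliminating b: 5·(row 1) − 25·(row 2) gives 100·m = 5·(-428) − 25·(-74) = -290, so m = -29/10.
Then b = ((-74) − 25·(-29/10))/5 = -3/10.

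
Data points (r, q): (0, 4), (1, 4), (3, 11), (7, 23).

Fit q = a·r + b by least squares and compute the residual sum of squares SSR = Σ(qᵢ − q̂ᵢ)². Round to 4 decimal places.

SSR = 4.2609

Compute the Gram sums: Σr·r = 59, Σr = 11, Σ1 = 4.
And Σr·q = 198, Σq = 42.
So AᵀA·[a, b]ᵀ = Aᵀq: [[59, 11]; [11, 4]]·[a, b]ᵀ = [198, 42]ᵀ.
Δ = 59·4 − 11² = 115.
a = (198·4 − 11·42)/115 = 66/23; b = (59·42 − 11·198)/115 = 60/23.
Residuals: 32/23, -34/23, -5/23, 7/23; SSR = 98/23.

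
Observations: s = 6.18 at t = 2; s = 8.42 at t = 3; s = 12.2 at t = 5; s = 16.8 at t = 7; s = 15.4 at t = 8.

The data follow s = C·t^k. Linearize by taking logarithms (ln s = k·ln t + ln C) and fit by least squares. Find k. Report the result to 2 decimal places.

With ln sᵢ as the transformed response and ln tᵢ as the regressor:
XᵀX = [[12.3883, 7.4265]; [7.4265, 5]], rhs = [18.8052, 12.0091]ᵀ  (here Σln t = 7.4265, Σ(ln t)² = 12.3883, Σln s = 12.0091, Σln t·ln s = 18.8052).
Solving (det = 6.7880): k = 0.71296, ln C = 1.34286.

k = 0.71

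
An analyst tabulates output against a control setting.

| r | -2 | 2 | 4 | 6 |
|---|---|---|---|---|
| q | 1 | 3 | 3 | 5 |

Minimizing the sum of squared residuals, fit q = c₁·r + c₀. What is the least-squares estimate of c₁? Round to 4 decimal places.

Setting ∂/∂c₁ … = 0 gives: 60·c₁ + 10·c₀ = 46;  10·c₁ + 4·c₀ = 12.
det = 60·4 − 10² = 140.
c₁ = (46·4 − 10·12)/140 = 16/35; c₀ = (60·12 − 10·46)/140 = 13/7.

c₁ = 0.4571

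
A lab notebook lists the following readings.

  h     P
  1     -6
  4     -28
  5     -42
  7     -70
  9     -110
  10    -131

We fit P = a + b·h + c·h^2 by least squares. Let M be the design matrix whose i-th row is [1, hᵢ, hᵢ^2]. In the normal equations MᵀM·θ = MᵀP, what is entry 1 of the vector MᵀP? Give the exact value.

Entry 1 ↔ basis 1, so (MᵀP)_{1} = Σᵢ Pᵢ = (1)·(-6) + (1)·(-28) + (1)·(-42) + (1)·(-70) + (1)·(-110) + (1)·(-131) = -387.

-387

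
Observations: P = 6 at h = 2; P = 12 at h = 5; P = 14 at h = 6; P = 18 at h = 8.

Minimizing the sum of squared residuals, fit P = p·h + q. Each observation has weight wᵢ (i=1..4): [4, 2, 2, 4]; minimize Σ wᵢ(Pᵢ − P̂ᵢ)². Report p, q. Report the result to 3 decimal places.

From the data, Σwᵢ·h·h = 394, Σwᵢ·h = 62, Σwᵢ·1 = 12.
Right-hand side: Σwᵢ·h·P = 912, Σwᵢ·P = 148.
det = 394·12 − 62² = 884.
p = (912·12 − 62·148)/884 = 2; q = (394·148 − 62·912)/884 = 2.

p = 2.000, q = 2.000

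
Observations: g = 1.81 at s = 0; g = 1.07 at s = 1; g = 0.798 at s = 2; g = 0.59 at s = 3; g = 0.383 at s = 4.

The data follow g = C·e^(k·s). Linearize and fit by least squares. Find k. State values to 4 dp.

k = -0.3701

With ln gᵢ as the transformed response and sᵢ as the regressor:
AᵀA = [[30.0000, 10.0000]; [10.0000, 5]], rhs = [-5.8054, -1.0520]ᵀ  (here Σs = 10.0000, Σ(s)² = 30.0000, Σln g = -1.0520, Σs·ln g = -5.8054).
Slope k = (n·Σs·ln g − Σs·Σln g)/(n·Σ(s)² − (Σs)²) = (5·-5.8054 − 10.0000·-1.0520)/50.0000 = -0.37014; ln C = (Σln g − k·Σs)/n = 0.52987.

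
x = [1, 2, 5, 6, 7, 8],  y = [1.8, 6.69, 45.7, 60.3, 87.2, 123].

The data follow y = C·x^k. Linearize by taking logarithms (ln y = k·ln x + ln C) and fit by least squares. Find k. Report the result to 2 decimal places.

Let Y = ln y. Fitting Y = k·ln x + ln C by least squares:
AᵀA = [[14.3918, 8.1197]; [8.1197, 6]], rhs = [33.5152, 19.6902]ᵀ  (here Σln x = 8.1197, Σ(ln x)² = 14.3918, Σln y = 19.6902, Σln x·ln y = 33.5152).
Δ = 14.3918·6 − (8.1197)² = 20.4213; k = (33.5152·6 − 8.1197·19.6902)/20.4213 = 2.01813, ln C = (14.3918·19.6902 − 8.1197·33.5152)/20.4213 = 0.55060.

k = 2.02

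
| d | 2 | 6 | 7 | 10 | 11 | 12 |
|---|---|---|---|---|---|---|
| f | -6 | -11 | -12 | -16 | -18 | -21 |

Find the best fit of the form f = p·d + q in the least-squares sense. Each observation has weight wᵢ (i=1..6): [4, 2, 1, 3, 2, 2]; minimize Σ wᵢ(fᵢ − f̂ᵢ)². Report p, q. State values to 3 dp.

p = -1.388, q = -2.935

MᵀWM·[p, q]ᵀ = MᵀWf reads: 967·p + 103·q = -1644;  103·p + 14·q = -184.
(Σwᵢ·d·d = 967, Σwᵢ·d = 103, Σwᵢ·1 = 14, Σwᵢ·d·f = -1644, Σwᵢ·f = -184.)
Eliminating q: 14·(row 1) − 103·(row 2) gives 2929·p = 14·(-1644) − 103·(-184) = -4064, so p = -4064/2929.
Then q = ((-184) − 103·(-4064/2929))/14 = -8596/2929.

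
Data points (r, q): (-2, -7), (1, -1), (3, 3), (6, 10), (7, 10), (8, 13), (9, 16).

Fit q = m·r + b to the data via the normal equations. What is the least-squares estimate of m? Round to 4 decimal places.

m = 2.0351

The normal equations are: 244·m + 32·b = 400;  32·m + 7·b = 44.
Eliminating b: 7·(row 1) − 32·(row 2) gives 684·m = 7·400 − 32·44 = 1392, so m = 116/57.
Then b = (44 − 32·(116/57))/7 = -172/57.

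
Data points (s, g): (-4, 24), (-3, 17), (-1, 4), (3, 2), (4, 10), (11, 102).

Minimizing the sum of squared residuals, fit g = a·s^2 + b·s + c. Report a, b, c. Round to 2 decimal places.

a = 1.02, b = -2.02, c = 0.57

From the data, Σs^2·s^2 = 15316, Σs^2·s = 1330, Σs^2 = 172, Σs·s = 172, Σs = 10, Σ1 = 6.
And Σs^2·g = 13061, Σs·g = 1017, Σg = 159.
MᵀM·[a, b, c]ᵀ = Mᵀg becomes [[15316, 1330, 172]; [1330, 172, 10]; [172, 10, 6]]·[a, b, c]ᵀ = [13061, 1017, 159]ᵀ.
Solving the 3×3 system (Gaussian elimination) gives a = 804319/786966, b = -1592539/786966, c = 75281/131161.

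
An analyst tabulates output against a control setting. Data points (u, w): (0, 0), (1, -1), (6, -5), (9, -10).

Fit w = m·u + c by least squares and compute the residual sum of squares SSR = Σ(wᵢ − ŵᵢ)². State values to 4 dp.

SSR = 1.8333

Normal-equation sums: Σu·u = 118, Σu = 16, Σ1 = 4.
Right-hand side: Σu·w = -121, Σw = -16.
Normal equations: [[118, 16]; [16, 4]]·[m, c]ᵀ = [-121, -16]ᵀ.
det = 118·4 − 16² = 216.
m = ((-121)·4 − 16·(-16))/216 = -19/18; c = (118·(-16) − 16·(-121))/216 = 2/9.
Residuals: -2/9, -1/6, 10/9, -13/18; SSR = 11/6.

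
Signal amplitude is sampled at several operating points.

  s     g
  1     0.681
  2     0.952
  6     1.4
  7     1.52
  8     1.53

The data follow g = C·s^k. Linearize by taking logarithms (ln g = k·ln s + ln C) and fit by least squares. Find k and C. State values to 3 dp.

With ln gᵢ as the transformed response and ln sᵢ as the regressor:
Over the data: Σln s = 6.5103, Σ(ln s)² = 11.8015, Σln g = 0.7471, Σln s·ln g = 2.2679.
Normal system: [[11.8015, 6.5103]; [6.5103, 5]]·[k, ln C]ᵀ = [2.2679, 0.7471]ᵀ.
Slope k = (n·Σln s·ln g − Σln s·Σln g)/(n·Σ(ln s)² − (Σln s)²) = (5·2.2679 − 6.5103·0.7471)/16.6240 = 0.38954; ln C = (Σln g − k·Σln s)/n = -0.35779, so C = exp(-0.35779) = 0.69922.

k = 0.390, C = 0.699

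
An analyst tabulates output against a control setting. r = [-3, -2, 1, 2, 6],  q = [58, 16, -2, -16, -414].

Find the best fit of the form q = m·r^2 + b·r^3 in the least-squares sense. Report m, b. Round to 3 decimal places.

Sums needed: Σr^2·r^2 = 1410, Σr^2·r^3 = 7534, Σr^3·r^3 = 47514.
Right-hand side: Σr^2·q = -14384, Σr^3·q = -91248.
So AᵀA·[m, b]ᵀ = Aᵀq: [[1410, 7534]; [7534, 47514]]·[m, b]ᵀ = [-14384, -91248]ᵀ.
Eliminating b: 47514·(row 1) − 7534·(row 2) gives 10233584·m = 47514·(-14384) − 7534·(-91248) = 4021056, so m = 251316/639599.
Then b = ((-91248) − 7534·(251316/639599))/47514 = -1268164/639599.

m = 0.393, b = -1.983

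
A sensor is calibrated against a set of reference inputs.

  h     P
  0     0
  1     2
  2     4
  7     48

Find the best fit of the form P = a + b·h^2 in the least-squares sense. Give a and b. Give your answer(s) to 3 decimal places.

a = 0.384, b = 0.972

Entries of AᵀA: Σ1 = 4, Σh^2 = 54, Σh^2·h^2 = 2418.
And ΣP = 54, Σh^2·P = 2370.
Eliminating b: 2418·(row 1) − 54·(row 2) gives 6756·a = 2418·54 − 54·2370 = 2592, so a = 216/563.
Then b = (2370 − 54·(216/563))/2418 = 547/563.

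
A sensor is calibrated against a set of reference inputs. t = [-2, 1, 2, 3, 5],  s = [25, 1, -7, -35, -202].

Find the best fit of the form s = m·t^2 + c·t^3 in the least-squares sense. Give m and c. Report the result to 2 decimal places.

Entries of MᵀM: Σt^2·t^2 = 739, Σt^2·t^3 = 3369, Σt^3·t^3 = 16483.
And Σt^2·s = -5292, Σt^3·s = -26450.
MᵀM·[m, c]ᵀ = Mᵀs becomes [[739, 3369]; [3369, 16483]]·[m, c]ᵀ = [-5292, -26450]ᵀ.
Eliminating c: 16483·(row 1) − 3369·(row 2) gives 830776·m = 16483·(-5292) − 3369·(-26450) = 1882014, so m = 941007/415388.
Then c = ((-26450) − 3369·(941007/415388))/16483 = -858901/415388.

m = 2.27, c = -2.07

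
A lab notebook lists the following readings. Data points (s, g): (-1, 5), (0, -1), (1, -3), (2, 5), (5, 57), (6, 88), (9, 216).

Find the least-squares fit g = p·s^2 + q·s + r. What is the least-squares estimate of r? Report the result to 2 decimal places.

r = -1.44

The normal equations are: 8500·p + 1078·q + 148·r = 22111;  1078·p + 148·q + 22·r = 2759;  148·p + 22·q + 7·r = 367.
(Σs^2·s^2 = 8500, Σs^2·s = 1078, Σs^2 = 148, Σs·s = 148, Σs = 22, Σ1 = 7, Σs^2·g = 22111, Σs·g = 2759, Σg = 367.)
Solving the 3×3 system (Gaussian elimination) gives p = 172361/55926, q = -15451/4302, r = -40400/27963.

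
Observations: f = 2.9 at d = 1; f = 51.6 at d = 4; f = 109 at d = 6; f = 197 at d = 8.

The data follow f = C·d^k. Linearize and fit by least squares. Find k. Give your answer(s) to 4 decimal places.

k = 2.0290

Taking logs, ln f = k·ln d + ln C, so regress ln f on ln d.
AᵀA = [[9.4563, 5.2575]; [5.2575, 4]], rhs = [24.8588, 14.9828]ᵀ  (here Σln d = 5.2575, Σ(ln d)² = 9.4563, Σln f = 14.9828, Σln d·ln f = 24.8588).
Δ = 9.4563·4 − (5.2575)² = 10.1839; k = (24.8588·4 − 5.2575·14.9828)/10.1839 = 2.02900, ln C = (9.4563·14.9828 − 5.2575·24.8588)/10.1839 = 1.07883.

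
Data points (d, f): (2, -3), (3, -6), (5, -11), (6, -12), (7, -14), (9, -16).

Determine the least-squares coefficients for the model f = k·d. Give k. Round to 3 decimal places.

Forming AᵀA = [[204]] and Aᵀf = [-393]ᵀ gives AᵀA·[k]ᵀ = Aᵀf.
k = (-393)/204 = -1.92647.

k = -1.926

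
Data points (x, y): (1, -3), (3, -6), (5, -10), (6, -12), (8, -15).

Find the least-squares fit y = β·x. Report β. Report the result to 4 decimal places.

The normal equations are: 135·β = -263.
Hence β = -263 / 135 ≈ -1.94815.

β = -1.9481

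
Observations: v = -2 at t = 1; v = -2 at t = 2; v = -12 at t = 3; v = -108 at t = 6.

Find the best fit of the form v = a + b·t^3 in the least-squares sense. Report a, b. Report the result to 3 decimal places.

The normal equations are: 4·a + 252·b = -124;  252·a + 47450·b = -23670.
Eliminating b: 47450·(row 1) − 252·(row 2) gives 126296·a = 47450·(-124) − 252·(-23670) = 81040, so a = 10130/15787.
Then b = ((-23670) − 252·(10130/15787))/47450 = -7929/15787.

a = 0.642, b = -0.502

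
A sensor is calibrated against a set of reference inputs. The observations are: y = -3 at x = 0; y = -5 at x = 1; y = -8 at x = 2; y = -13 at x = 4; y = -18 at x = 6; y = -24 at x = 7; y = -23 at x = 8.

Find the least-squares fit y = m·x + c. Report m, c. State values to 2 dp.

AᵀA·[m, c]ᵀ = Aᵀy reads: 170·m + 28·c = -533;  28·m + 7·c = -94.
(Σx·x = 170, Σx = 28, Σ1 = 7, Σx·y = -533, Σy = -94.)
Δ = 170·7 − 28² = 406.
m = ((-533)·7 − 28·(-94))/406 = -157/58; c = (170·(-94) − 28·(-533))/406 = -528/203.

m = -2.71, c = -2.60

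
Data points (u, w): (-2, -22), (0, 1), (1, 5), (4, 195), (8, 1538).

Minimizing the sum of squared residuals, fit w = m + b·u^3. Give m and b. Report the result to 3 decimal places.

m = 1.964, b = 3.000

Compute the Gram sums: Σ1 = 5, Σu^3 = 569, Σu^3·u^3 = 266305.
For Xᵀw: Σw = 1717, Σu^3·w = 800117.
Normal equations: [[5, 569]; [569, 266305]]·[m, b]ᵀ = [1717, 800117]ᵀ.
Determinant 5·266305 − 569² = 1007764.
m = (1717·266305 − 569·800117)/1007764 = 494778/251941; b = (5·800117 − 569·1717)/1007764 = 755903/251941.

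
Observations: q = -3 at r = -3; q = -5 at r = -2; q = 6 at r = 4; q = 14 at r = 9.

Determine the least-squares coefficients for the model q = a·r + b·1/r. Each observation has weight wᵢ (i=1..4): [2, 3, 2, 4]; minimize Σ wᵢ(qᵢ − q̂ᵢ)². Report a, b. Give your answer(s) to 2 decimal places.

Sums needed: Σwᵢ·r·r = 386, Σwᵢ·r·1/r = 11, Σwᵢ·1/r·1/r = 743/648.
For MᵀWq: Σwᵢ·r·q = 600, Σwᵢ·1/r·q = 337/18.
Normal equations: [[386, 11]; [11, 743/648]]·[a, b]ᵀ = [600, 337/18]ᵀ.
Eliminating b: (743/648)·(row 1) − 11·(row 2) gives (104195/324)·a = (743/648)·600 − 11·(337/18) = 26029/54, so a = 156174/104195.
Then b = ((337/18) − 11·(156174/104195))/(743/648) = 203076/104195.

a = 1.50, b = 1.95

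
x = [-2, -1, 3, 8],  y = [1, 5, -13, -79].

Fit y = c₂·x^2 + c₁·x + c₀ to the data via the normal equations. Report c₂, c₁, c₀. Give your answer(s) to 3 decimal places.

Normal-equation sums: Σx^2·x^2 = 4194, Σx^2·x = 530, Σx^2 = 78, Σx·x = 78, Σx = 8, Σ1 = 4.
Right-hand side: Σx^2·y = -5164, Σx·y = -678, Σy = -86.
Normal equations: [[4194, 530, 78]; [530, 78, 8]; [78, 8, 4]]·[c₂, c₁, c₀]ᵀ = [-5164, -678, -86]ᵀ.
Row-reducing yields c₂ = -49/47, c₁ = -88/47, c₀ = 121/47.

c₂ = -1.043, c₁ = -1.872, c₀ = 2.574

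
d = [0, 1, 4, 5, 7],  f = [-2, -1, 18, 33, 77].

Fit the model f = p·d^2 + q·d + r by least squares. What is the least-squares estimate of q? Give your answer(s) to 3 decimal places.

q = -3.543

XᵀX·[p, q, r]ᵀ = Xᵀf reads: 3283·p + 533·q + 91·r = 4885;  533·p + 91·q + 17·r = 775;  91·p + 17·q + 5·r = 125.
(Σd^2·d^2 = 3283, Σd^2·d = 533, Σd^2 = 91, Σd·d = 91, Σd = 17, Σ1 = 5, Σd^2·f = 4885, Σd·f = 775, Σf = 125.)
Inverting the 3×3 Gram matrix, [p, q, r]ᵀ = [5245/2508, -8885/2508, -425/418]ᵀ.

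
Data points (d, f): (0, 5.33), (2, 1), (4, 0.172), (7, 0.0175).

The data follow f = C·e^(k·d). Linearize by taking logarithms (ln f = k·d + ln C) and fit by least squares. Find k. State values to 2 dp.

k = -0.82

With ln fᵢ as the transformed response and dᵢ as the regressor:
Σd = 13.0000, Σ(d)² = 69.0000, Σln f = -4.1325, Σd·ln f = -35.3599.
Equations: 69.0000·k + 13.0000·ln C = -35.3599;  13.0000·k + 4·ln C = -4.1325.
Δ = 69.0000·4 − (13.0000)² = 107.0000; k = (-35.3599·4 − 13.0000·-4.1325)/107.0000 = -0.81979, ln C = (69.0000·-4.1325 − 13.0000·-35.3599)/107.0000 = 1.63121.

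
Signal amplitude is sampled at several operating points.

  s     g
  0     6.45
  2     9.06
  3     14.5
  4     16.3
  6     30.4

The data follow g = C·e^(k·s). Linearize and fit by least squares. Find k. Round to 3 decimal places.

Linearized form: ln g = k·s + ln C. From the 5 transformed points,
Σs = 15.0000, Σ(s)² = 65.0000, Σln g = 12.9477, Σs·ln g = 44.0815.
Normal system: [[65.0000, 15.0000]; [15.0000, 5]]·[k, ln C]ᵀ = [44.0815, 12.9477]ᵀ.
Δ = 65.0000·5 − (15.0000)² = 100.0000; k = (44.0815·5 − 15.0000·12.9477)/100.0000 = 0.26192, ln C = (65.0000·12.9477 − 15.0000·44.0815)/100.0000 = 1.80378.

k = 0.262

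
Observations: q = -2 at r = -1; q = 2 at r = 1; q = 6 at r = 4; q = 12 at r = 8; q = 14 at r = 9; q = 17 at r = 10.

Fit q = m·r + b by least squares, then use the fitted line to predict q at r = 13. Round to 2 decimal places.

q̂ = 20.88

MᵀM·[m, b]ᵀ = Mᵀq reads: 263·m + 31·b = 420;  31·m + 6·b = 49.
Determinant 263·6 − 31² = 617.
m = (420·6 − 31·49)/617 = 1001/617; b = (263·49 − 31·420)/617 = -133/617.
At r = 13: q̂ = (1001/617)·(13) + (-133/617)·(1) = 12880/617.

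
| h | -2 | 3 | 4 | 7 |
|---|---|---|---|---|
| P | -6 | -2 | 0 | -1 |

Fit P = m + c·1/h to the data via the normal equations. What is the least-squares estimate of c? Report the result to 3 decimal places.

c = 6.260

AᵀA·[m, c]ᵀ = AᵀP reads: 4·m + (19/84)·c = -9;  (19/84)·m + (3133/7056)·c = 46/21.
det = 4·(3133/7056) − (19/84)² = 4057/2352.
m = ((-9)·(3133/7056) − (19/84)·(46/21))/(4057/2352) = -31693/12171; c = (4·(46/21) − (19/84)·(-9))/(4057/2352) = 25396/4057.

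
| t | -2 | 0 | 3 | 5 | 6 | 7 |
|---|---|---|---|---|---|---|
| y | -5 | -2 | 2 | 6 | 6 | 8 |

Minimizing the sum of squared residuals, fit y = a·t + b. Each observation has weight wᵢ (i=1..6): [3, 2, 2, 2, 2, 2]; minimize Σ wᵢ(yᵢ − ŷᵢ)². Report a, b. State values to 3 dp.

a = 1.442, b = -2.071

From the data, Σwᵢ·t·t = 250, Σwᵢ·t = 36, Σwᵢ·1 = 13.
And Σwᵢ·t·y = 286, Σwᵢ·y = 25.
So AᵀWA·[a, b]ᵀ = AᵀWy: [[250, 36]; [36, 13]]·[a, b]ᵀ = [286, 25]ᵀ.
Δ = 250·13 − 36² = 1954.
a = (286·13 − 36·25)/1954 = 1409/977; b = (250·25 − 36·286)/1954 = -2023/977.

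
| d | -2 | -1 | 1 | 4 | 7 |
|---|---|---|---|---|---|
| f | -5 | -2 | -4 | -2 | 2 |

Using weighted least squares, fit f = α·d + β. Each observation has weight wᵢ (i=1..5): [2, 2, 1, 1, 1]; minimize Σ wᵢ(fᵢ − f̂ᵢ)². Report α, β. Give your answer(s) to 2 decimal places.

Normal-equation sums: Σwᵢ·d·d = 76, Σwᵢ·d = 6, Σwᵢ·1 = 7.
And Σwᵢ·d·f = 26, Σwᵢ·f = -18.
So MᵀWM·[α, β]ᵀ = MᵀWf: [[76, 6]; [6, 7]]·[α, β]ᵀ = [26, -18]ᵀ.
Eliminating β: 7·(row 1) − 6·(row 2) gives 496·α = 7·26 − 6·(-18) = 290, so α = 145/248.
Then β = ((-18) − 6·(145/248))/7 = -381/124.

α = 0.58, β = -3.07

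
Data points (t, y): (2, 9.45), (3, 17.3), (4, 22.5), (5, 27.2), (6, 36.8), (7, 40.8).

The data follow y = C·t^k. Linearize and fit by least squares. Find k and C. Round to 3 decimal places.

k = 1.151, C = 4.495

Taking logs, ln y = k·ln t + ln C, so regress ln y on ln t.
AᵀA = [[13.1965, 8.5252]; [8.5252, 6]], rhs = [27.9982, 18.8276]ᵀ  (here Σln t = 8.5252, Σ(ln t)² = 13.1965, Σln y = 18.8276, Σln t·ln y = 27.9982).
Slope k = (n·Σln t·ln y − Σln t·Σln y)/(n·Σ(ln t)² − (Σln t)²) = (6·27.9982 − 8.5252·18.8276)/6.5005 = 1.15074; ln C = (Σln y − k·Σln t)/n = 1.50290, so C = exp(1.50290) = 4.49470.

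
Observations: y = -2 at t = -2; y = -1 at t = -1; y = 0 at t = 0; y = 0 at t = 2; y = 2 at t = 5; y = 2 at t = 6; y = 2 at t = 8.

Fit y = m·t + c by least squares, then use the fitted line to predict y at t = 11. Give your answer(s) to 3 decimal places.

Entries of XᵀX: Σt·t = 134, Σt = 18, Σ1 = 7.
Right-hand side: Σt·y = 43, Σy = 3.
XᵀX·[m, c]ᵀ = Xᵀy becomes [[134, 18]; [18, 7]]·[m, c]ᵀ = [43, 3]ᵀ.
det = 134·7 − 18² = 614.
m = (43·7 − 18·3)/614 = 247/614; c = (134·3 − 18·43)/614 = -186/307.
At t = 11: ŷ = (247/614)·(11) + (-186/307)·(1) = 2345/614.

ŷ = 3.819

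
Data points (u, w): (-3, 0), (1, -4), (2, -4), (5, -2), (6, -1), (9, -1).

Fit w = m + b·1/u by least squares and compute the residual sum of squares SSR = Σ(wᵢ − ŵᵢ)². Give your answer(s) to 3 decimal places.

SSR = 2.406

Forming AᵀA = [[6, 74/45]; [74/45, 5837/4050]] and Aᵀw = [-12, -601/90]ᵀ gives AᵀA·[m, b]ᵀ = Aᵀw.
Eliminating b: (5837/4050)·(row 1) − (74/45)·(row 2) gives (2407/405)·m = (5837/4050)·(-12) − (74/45)·(-601/90) = -2557/405, so m = -2557/2407.
Then b = ((-601/90) − (74/45)·(-2557/2407))/(5837/4050) = -8235/2407.
Residuals: -188/2407, 1164/2407, -5907/4814, -610/2407, 105/166, 1065/2407; SSR = 11581/4814.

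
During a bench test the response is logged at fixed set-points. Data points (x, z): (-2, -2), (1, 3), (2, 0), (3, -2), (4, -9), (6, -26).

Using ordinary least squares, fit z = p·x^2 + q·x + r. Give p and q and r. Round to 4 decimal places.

The normal system MᵀM·[p, q, r]ᵀ = Mᵀz is [[1666, 308, 70]; [308, 70, 14]; [70, 14, 6]]·[p, q, r]ᵀ = [-1103, -191, -36]ᵀ.
Inverting the 3×3 Gram matrix, [p, q, r]ᵀ = [-2147/2310, 1699/2310, 172/55]ᵀ.

p = -0.9294, q = 0.7355, r = 3.1273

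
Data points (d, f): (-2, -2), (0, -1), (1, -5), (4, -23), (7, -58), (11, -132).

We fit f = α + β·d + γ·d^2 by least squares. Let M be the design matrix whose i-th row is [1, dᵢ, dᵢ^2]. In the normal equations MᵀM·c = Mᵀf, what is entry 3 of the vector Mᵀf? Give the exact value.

-19195

Entry 3 ↔ basis d^2, so (Mᵀf)_{3} = Σᵢ (d^2)·fᵢ = (4)·(-2) + (0)·(-1) + (1)·(-5) + (16)·(-23) + (49)·(-58) + (121)·(-132) = -19195.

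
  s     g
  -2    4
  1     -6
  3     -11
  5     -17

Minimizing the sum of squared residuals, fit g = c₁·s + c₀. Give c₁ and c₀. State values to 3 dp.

Normal-equation sums: Σs·s = 39, Σs = 7, Σ1 = 4.
And Σs·g = -132, Σg = -30.
Normal equations: [[39, 7]; [7, 4]]·[c₁, c₀]ᵀ = [-132, -30]ᵀ.
Eliminating c₀: 4·(row 1) − 7·(row 2) gives 107·c₁ = 4·(-132) − 7·(-30) = -318, so c₁ = -318/107.
Then c₀ = ((-30) − 7·(-318/107))/4 = -246/107.

c₁ = -2.972, c₀ = -2.299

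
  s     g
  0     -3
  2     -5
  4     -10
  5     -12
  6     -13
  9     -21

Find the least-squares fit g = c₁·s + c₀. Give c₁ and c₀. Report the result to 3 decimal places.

c₁ = -2.020, c₀ = -1.912

Normal-equation sums: Σs·s = 162, Σs = 26, Σ1 = 6.
For Aᵀg: Σs·g = -377, Σg = -64.
So AᵀA·[c₁, c₀]ᵀ = Aᵀg: [[162, 26]; [26, 6]]·[c₁, c₀]ᵀ = [-377, -64]ᵀ.
Determinant 162·6 − 26² = 296.
c₁ = ((-377)·6 − 26·(-64))/296 = -299/148; c₀ = (162·(-64) − 26·(-377))/296 = -283/148.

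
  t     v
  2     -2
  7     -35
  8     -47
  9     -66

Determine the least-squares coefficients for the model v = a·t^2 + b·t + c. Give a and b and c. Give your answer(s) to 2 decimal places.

MᵀM·[a, b, c]ᵀ = Mᵀv reads: 13074·a + 1592·b + 198·c = -10077;  1592·a + 198·b + 26·c = -1219;  198·a + 26·b + 4·c = -150.
Inverting the 3×3 Gram matrix, [a, b, c]ᵀ = [-622/473, 2562/473, -7203/946]ᵀ.

a = -1.32, b = 5.42, c = -7.61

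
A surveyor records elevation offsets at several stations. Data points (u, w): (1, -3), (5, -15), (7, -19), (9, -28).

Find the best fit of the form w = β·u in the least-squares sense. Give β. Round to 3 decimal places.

From the data, Σu·u = 156.
Moment sums: Σu·w = -463.
XᵀX·[β]ᵀ = Xᵀw becomes [[156]]·[β]ᵀ = [-463]ᵀ.
Hence β = -463 / 156 ≈ -2.96795.

β = -2.968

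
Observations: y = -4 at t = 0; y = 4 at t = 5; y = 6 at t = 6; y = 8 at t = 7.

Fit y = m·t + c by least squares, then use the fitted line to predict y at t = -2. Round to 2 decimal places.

ŷ = -7.48

The normal equations are: 110·m + 18·c = 112;  18·m + 4·c = 14.
Δ = 110·4 − 18² = 116.
m = (112·4 − 18·14)/116 = 49/29; c = (110·14 − 18·112)/116 = -119/29.
At t = -2: ŷ = (49/29)·(-2) + (-119/29)·(1) = -217/29.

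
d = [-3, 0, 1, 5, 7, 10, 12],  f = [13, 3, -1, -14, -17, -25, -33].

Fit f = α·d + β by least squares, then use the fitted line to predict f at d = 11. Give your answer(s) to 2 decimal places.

f̂ = -29.56

From the data, Σd·d = 328, Σd = 32, Σ1 = 7.
For Xᵀf: Σd·f = -875, Σf = -74.
Δ = 328·7 − 32² = 1272.
α = ((-875)·7 − 32·(-74))/1272 = -3757/1272; β = (328·(-74) − 32·(-875))/1272 = 466/159.
At d = 11: f̂ = (-3757/1272)·(11) + (466/159)·(1) = -12533/424.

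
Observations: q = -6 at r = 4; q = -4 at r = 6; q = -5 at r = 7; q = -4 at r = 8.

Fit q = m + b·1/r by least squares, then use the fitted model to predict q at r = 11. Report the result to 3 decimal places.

Entries of MᵀM: Σ1 = 4, Σ1/r = 115/168, Σ1/r·1/r = 3565/28224.
And Σq = -19, Σ1/r·q = -71/21.
So MᵀM·[m, b]ᵀ = Mᵀq: [[4, 115/168]; [115/168, 3565/28224]]·[m, b]ᵀ = [-19, -71/21]ᵀ.
det = 4·(3565/28224) − (115/168)² = 115/3136.
m = ((-19)·(3565/28224) − (115/168)·(-71/21))/(115/3136) = -7/3; b = (4·(-71/21) − (115/168)·(-19))/(115/3136) = -1624/115.
At r = 11: q̂ = (-7/3)·(1) + (-1624/115)·(1/11) = -13727/3795.

q̂ = -3.617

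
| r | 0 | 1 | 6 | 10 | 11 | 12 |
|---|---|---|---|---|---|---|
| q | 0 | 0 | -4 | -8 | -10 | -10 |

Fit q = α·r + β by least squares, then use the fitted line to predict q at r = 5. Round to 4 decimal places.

q̂ = -3.8473

The normal system MᵀM·[α, β]ᵀ = Mᵀq is [[402, 40]; [40, 6]]·[α, β]ᵀ = [-334, -32]ᵀ.
det = 402·6 − 40² = 812.
α = ((-334)·6 − 40·(-32))/812 = -181/203; β = (402·(-32) − 40·(-334))/812 = 124/203.
At r = 5: q̂ = (-181/203)·(5) + (124/203)·(1) = -781/203.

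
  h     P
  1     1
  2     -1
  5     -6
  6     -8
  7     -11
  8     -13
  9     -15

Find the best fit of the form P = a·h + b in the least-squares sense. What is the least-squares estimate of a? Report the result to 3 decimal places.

With design matrix M, MᵀM = [[260, 38]; [38, 7]] and MᵀP = [-395, -53]ᵀ.
Eliminating b: 7·(row 1) − 38·(row 2) gives 376·a = 7·(-395) − 38·(-53) = -751, so a = -751/376.
Then b = ((-53) − 38·(-751/376))/7 = 615/188.

a = -1.997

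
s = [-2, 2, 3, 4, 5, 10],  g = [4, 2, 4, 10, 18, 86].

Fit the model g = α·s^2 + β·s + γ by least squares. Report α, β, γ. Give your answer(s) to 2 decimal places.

MᵀM·[α, β, γ]ᵀ = Mᵀg reads: 10994·α + 1216·β + 158·γ = 9270;  1216·α + 158·β + 22·γ = 998;  158·α + 22·β + 6·γ = 124.
Solving the 3×3 system (Gaussian elimination) gives α = 88829/92325, β = -16529/18465, γ = -42694/30775.

α = 0.96, β = -0.90, γ = -1.39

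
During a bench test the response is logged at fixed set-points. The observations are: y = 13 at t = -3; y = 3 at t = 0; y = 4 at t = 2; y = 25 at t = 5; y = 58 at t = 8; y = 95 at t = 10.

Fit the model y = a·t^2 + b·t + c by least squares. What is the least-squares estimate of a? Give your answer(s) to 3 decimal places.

a = 0.986

Normal-equation sums: Σt^2·t^2 = 14818, Σt^2·t = 1618, Σt^2 = 202, Σt·t = 202, Σt = 22, Σ1 = 6.
Right-hand side: Σt^2·y = 13970, Σt·y = 1508, Σy = 198.
XᵀX·[a, b, c]ᵀ = Xᵀy becomes [[14818, 1618, 202]; [1618, 202, 22]; [202, 22, 6]]·[a, b, c]ᵀ = [13970, 1508, 198]ᵀ.
Row-reducing yields a = 1787/1813, b = -2473/3626, c = 8401/3626.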